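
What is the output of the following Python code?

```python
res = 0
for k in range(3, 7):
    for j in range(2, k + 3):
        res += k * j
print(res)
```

467

k=3,j=2: res = 0+6 = 6
k=3,j=3: res = 6+9 = 15
k=3,j=4: res = 15+12 = 27
k=3,j=5: res = 27+15 = 42
k=4,j=2: res = 42+8 = 50
k=4,j=3: res = 50+12 = 62
k=4,j=4: res = 62+16 = 78
k=4,j=5: res = 78+20 = 98
k=4,j=6: res = 98+24 = 122
k=5,j=2: res = 122+10 = 132
k=5,j=3: res = 132+15 = 147
k=5,j=4: res = 147+20 = 167
k=5,j=5: res = 167+25 = 192
k=5,j=6: res = 192+30 = 222
k=5,j=7: res = 222+35 = 257
k=6,j=2: res = 257+12 = 269
k=6,j=3: res = 269+18 = 287
k=6,j=4: res = 287+24 = 311
k=6,j=5: res = 311+30 = 341
k=6,j=6: res = 341+36 = 377
k=6,j=7: res = 377+42 = 419
k=6,j=8: res = 419+48 = 467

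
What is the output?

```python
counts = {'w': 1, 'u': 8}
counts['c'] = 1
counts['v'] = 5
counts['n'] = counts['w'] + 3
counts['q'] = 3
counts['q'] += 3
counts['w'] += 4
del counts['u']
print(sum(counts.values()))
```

counts['c'] = 1 → {'w': 1, 'u': 8, 'c': 1}
counts['v'] = 5 → {'w': 1, 'u': 8, 'c': 1, 'v': 5}
counts['n'] = counts['w']+3 = 4 → {'w': 1, 'u': 8, 'c': 1, 'v': 5, 'n': 4}
counts['q'] = 3 → {'w': 1, 'u': 8, 'c': 1, 'v': 5, 'n': 4, 'q': 3}
counts['q'] = 3+3 = 6 → {'w': 1, 'u': 8, 'c': 1, 'v': 5, 'n': 4, 'q': 6}
counts['w'] = 1+4 = 5 → {'w': 5, 'u': 8, 'c': 1, 'v': 5, 'n': 4, 'q': 6}
del 'u' → {'w': 5, 'c': 1, 'v': 5, 'n': 4, 'q': 6}
sum of values = 21

21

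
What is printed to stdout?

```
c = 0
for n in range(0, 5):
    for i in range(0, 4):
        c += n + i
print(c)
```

n=0,i=0: c = 0+0 = 0
n=0,i=1: c = 0+1 = 1
n=0,i=2: c = 1+2 = 3
n=0,i=3: c = 3+3 = 6
n=1,i=0: c = 6+1 = 7
n=1,i=1: c = 7+2 = 9
n=1,i=2: c = 9+3 = 12
n=1,i=3: c = 12+4 = 16
n=2,i=0: c = 16+2 = 18
n=2,i=1: c = 18+3 = 21
n=2,i=2: c = 21+4 = 25
n=2,i=3: c = 25+5 = 30
n=3,i=0: c = 30+3 = 33
n=3,i=1: c = 33+4 = 37
n=3,i=2: c = 37+5 = 42
n=3,i=3: c = 42+6 = 48
n=4,i=0: c = 48+4 = 52
n=4,i=1: c = 52+5 = 57
n=4,i=2: c = 57+6 = 63
n=4,i=3: c = 63+7 = 70

70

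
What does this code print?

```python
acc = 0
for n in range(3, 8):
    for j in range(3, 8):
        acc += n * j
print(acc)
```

625

n=3,j=3: acc = 0+9 = 9
n=3,j=4: acc = 9+12 = 21
n=3,j=5: acc = 21+15 = 36
n=3,j=6: acc = 36+18 = 54
n=3,j=7: acc = 54+21 = 75
n=4,j=3: acc = 75+12 = 87
n=4,j=4: acc = 87+16 = 103
n=4,j=5: acc = 103+20 = 123
n=4,j=6: acc = 123+24 = 147
n=4,j=7: acc = 147+28 = 175
n=5,j=3: acc = 175+15 = 190
n=5,j=4: acc = 190+20 = 210
n=5,j=5: acc = 210+25 = 235
n=5,j=6: acc = 235+30 = 265
n=5,j=7: acc = 265+35 = 300
n=6,j=3: acc = 300+18 = 318
n=6,j=4: acc = 318+24 = 342
n=6,j=5: acc = 342+30 = 372
n=6,j=6: acc = 372+36 = 408
n=6,j=7: acc = 408+42 = 450
n=7,j=3: acc = 450+21 = 471
n=7,j=4: acc = 471+28 = 499
n=7,j=5: acc = 499+35 = 534
n=7,j=6: acc = 534+42 = 576
n=7,j=7: acc = 576+49 = 625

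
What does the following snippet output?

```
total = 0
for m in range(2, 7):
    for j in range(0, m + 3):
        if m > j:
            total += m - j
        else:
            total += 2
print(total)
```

85

m=2,j=0: 2>0, total = 0+2 = 2
m=2,j=1: 2>1, total = 2+1 = 3
m=2,j=2: not 2>2, total = 3+2 = 5
m=2,j=3: not 2>3, total = 5+2 = 7
m=2,j=4: not 2>4, total = 7+2 = 9
m=3,j=0: 3>0, total = 9+3 = 12
m=3,j=1: 3>1, total = 12+2 = 14
m=3,j=2: 3>2, total = 14+1 = 15
m=3,j=3: not 3>3, total = 15+2 = 17
m=3,j=4: not 3>4, total = 17+2 = 19
m=3,j=5: not 3>5, total = 19+2 = 21
m=4,j=0: 4>0, total = 21+4 = 25
m=4,j=1: 4>1, total = 25+3 = 28
m=4,j=2: 4>2, total = 28+2 = 30
m=4,j=3: 4>3, total = 30+1 = 31
m=4,j=4: not 4>4, total = 31+2 = 33
m=4,j=5: not 4>5, total = 33+2 = 35
m=4,j=6: not 4>6, total = 35+2 = 37
m=5,j=0: 5>0, total = 37+5 = 42
m=5,j=1: 5>1, total = 42+4 = 46
m=5,j=2: 5>2, total = 46+3 = 49
m=5,j=3: 5>3, total = 49+2 = 51
m=5,j=4: 5>4, total = 51+1 = 52
m=5,j=5: not 5>5, total = 52+2 = 54
m=5,j=6: not 5>6, total = 54+2 = 56
m=5,j=7: not 5>7, total = 56+2 = 58
m=6,j=0: 6>0, total = 58+6 = 64
m=6,j=1: 6>1, total = 64+5 = 69
m=6,j=2: 6>2, total = 69+4 = 73
m=6,j=3: 6>3, total = 73+3 = 76
m=6,j=4: 6>4, total = 76+2 = 78
m=6,j=5: 6>5, total = 78+1 = 79
m=6,j=6: not 6>6, total = 79+2 = 81
m=6,j=7: not 6>7, total = 81+2 = 83
m=6,j=8: not 6>8, total = 83+2 = 85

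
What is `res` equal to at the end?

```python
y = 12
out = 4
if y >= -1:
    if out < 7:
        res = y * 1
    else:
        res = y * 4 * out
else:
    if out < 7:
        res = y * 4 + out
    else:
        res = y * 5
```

12

y=12, out=4
y >= -1 is True; out < 7 is True
→ res = y * 1 = 12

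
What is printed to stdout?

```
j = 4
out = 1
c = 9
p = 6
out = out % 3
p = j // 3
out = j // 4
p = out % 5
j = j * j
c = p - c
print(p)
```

1

out = 1%3 = 1
p = 4//3 = 1
out = 4//4 = 1
p = 1%5 = 1
j = 4*4 = 16
c = 1-9 = -8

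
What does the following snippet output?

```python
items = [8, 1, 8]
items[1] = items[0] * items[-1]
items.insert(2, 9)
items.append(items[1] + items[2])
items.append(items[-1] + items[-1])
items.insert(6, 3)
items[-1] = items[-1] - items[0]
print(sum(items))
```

items[1] = items[0]*items[-1] = 8*8 = 64 → [8, 64, 8]
insert 9 at 2 → [8, 64, 9, 8]
append items[1]+items[2] = 64+9 = 73 → [8, 64, 9, 8, 73]
append items[-1]+items[-1] = 73+73 = 146 → [8, 64, 9, 8, 73, 146]
insert 3 at 6 → [8, 64, 9, 8, 73, 146, 3]
items[-1] = items[-1]-items[0] = 3-8 = -5 → [8, 64, 9, 8, 73, 146, -5]
sum = 303

303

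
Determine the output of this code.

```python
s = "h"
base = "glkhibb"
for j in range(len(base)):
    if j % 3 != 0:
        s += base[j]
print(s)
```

j=0: skip
j=1: add 'l' → 'hl'
j=2: add 'k' → 'hlk'
j=3: skip
j=4: add 'i' → 'hlki'
j=5: add 'b' → 'hlkib'
j=6: skip

hlkib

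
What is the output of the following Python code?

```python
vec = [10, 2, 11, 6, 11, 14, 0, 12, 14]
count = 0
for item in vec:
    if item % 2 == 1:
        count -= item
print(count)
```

-22

item=10: not odd
item=2: not odd
item=11: odd, count = 0-11 = -11
item=6: not odd
item=11: odd, count = (-11)-11 = -22
item=14: not odd
item=0: not odd
item=12: not odd
item=14: not odd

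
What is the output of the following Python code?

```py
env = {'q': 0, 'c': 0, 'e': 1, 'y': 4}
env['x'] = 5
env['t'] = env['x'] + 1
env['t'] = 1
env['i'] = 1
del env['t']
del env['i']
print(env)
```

{'q': 0, 'c': 0, 'e': 1, 'y': 4, 'x': 5}

env['x'] = 5 → {'q': 0, 'c': 0, 'e': 1, 'y': 4, 'x': 5}
env['t'] = env['x']+1 = 6 → {'q': 0, 'c': 0, 'e': 1, 'y': 4, 'x': 5, 't': 6}
env['t'] = 1 → {'q': 0, 'c': 0, 'e': 1, 'y': 4, 'x': 5, 't': 1}
env['i'] = 1 → {'q': 0, 'c': 0, 'e': 1, 'y': 4, 'x': 5, 't': 1, 'i': 1}
del 't' → {'q': 0, 'c': 0, 'e': 1, 'y': 4, 'x': 5, 'i': 1}
del 'i' → {'q': 0, 'c': 0, 'e': 1, 'y': 4, 'x': 5}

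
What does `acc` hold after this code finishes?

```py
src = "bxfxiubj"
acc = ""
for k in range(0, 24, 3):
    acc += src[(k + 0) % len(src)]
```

'bxbxijfu'

k=0: add src[0]='b' → 'b'
k=3: add src[3]='x' → 'bx'
k=6: add src[6]='b' → 'bxb'
k=9: add src[1]='x' → 'bxbx'
k=12: add src[4]='i' → 'bxbxi'
k=15: add src[7]='j' → 'bxbxij'
k=18: add src[2]='f' → 'bxbxijf'
k=21: add src[5]='u' → 'bxbxijfu'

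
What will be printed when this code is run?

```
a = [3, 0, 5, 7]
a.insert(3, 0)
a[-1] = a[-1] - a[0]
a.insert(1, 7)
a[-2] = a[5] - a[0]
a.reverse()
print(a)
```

[4, 1, 5, 0, 7, 3]

insert 0 at 3 → [3, 0, 5, 0, 7]
a[-1] = a[-1]-a[0] = 7-3 = 4 → [3, 0, 5, 0, 4]
insert 7 at 1 → [3, 7, 0, 5, 0, 4]
a[-2] = a[5]-a[0] = 4-3 = 1 → [3, 7, 0, 5, 1, 4]
reverse → [4, 1, 5, 0, 7, 3]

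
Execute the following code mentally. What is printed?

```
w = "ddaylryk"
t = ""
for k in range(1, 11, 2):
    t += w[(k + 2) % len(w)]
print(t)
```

yrkdy

k=1: add w[3]='y' → 'y'
k=3: add w[5]='r' → 'yr'
k=5: add w[7]='k' → 'yrk'
k=7: add w[1]='d' → 'yrkd'
k=9: add w[3]='y' → 'yrkdy'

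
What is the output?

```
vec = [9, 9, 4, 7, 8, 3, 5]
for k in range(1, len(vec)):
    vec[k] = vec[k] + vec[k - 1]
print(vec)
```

k=1: vec[1] = 9+9 = 18 → [9, 18, 4, 7, 8, 3, 5]
k=2: vec[2] = 4+18 = 22 → [9, 18, 22, 7, 8, 3, 5]
k=3: vec[3] = 7+22 = 29 → [9, 18, 22, 29, 8, 3, 5]
k=4: vec[4] = 8+29 = 37 → [9, 18, 22, 29, 37, 3, 5]
k=5: vec[5] = 3+37 = 40 → [9, 18, 22, 29, 37, 40, 5]
k=6: vec[6] = 5+40 = 45 → [9, 18, 22, 29, 37, 40, 45]

[9, 18, 22, 29, 37, 40, 45]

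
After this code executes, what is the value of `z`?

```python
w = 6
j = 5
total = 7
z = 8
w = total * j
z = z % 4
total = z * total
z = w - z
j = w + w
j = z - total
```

w = 7*5 = 35
z = 8%4 = 0
total = 0*7 = 0
z = 35-0 = 35
j = 35+35 = 70
j = 35-0 = 35

35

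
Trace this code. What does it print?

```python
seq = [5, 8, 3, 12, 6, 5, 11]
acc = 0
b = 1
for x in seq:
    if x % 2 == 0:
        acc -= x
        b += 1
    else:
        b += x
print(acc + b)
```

x=5: not even; b=6
x=8: even, acc = 0-8 = -8; b=7
x=3: not even; b=10
x=12: even, acc = (-8)-12 = -20; b=11
x=6: even, acc = (-20)-6 = -26; b=12
x=5: not even; b=17
x=11: not even; b=28
acc+b = (-26)+28 = 2

2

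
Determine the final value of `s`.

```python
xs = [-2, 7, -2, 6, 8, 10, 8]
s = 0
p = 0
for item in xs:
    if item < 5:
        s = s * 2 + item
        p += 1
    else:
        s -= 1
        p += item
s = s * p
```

item=-2: <5, s = 0*2+(-2) = -2; p=1
item=7: not <5, s = (-2)-1 = -3; p=8
item=-2: <5, s = (-3)*2+(-2) = -8; p=9
item=6: not <5, s = (-8)-1 = -9; p=15
item=8: not <5, s = (-9)-1 = -10; p=23
item=10: not <5, s = (-10)-1 = -11; p=33
item=8: not <5, s = (-11)-1 = -12; p=41
s*p = (-12)*41 = -492

-492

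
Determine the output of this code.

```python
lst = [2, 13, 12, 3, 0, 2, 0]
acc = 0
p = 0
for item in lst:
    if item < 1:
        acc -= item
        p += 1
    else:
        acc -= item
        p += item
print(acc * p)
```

-1088

item=2: not <1, acc = 0-2 = -2; p=2
item=13: not <1, acc = (-2)-13 = -15; p=15
item=12: not <1, acc = (-15)-12 = -27; p=27
item=3: not <1, acc = (-27)-3 = -30; p=30
item=0: <1, acc = (-30)-0 = -30; p=31
item=2: not <1, acc = (-30)-2 = -32; p=33
item=0: <1, acc = (-32)-0 = -32; p=34
acc*p = (-32)*34 = -1088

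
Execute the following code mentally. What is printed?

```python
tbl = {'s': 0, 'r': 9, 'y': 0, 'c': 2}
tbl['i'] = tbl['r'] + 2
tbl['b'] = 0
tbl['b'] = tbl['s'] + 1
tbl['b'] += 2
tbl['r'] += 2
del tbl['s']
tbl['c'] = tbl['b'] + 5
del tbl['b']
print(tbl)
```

{'r': 11, 'y': 0, 'c': 8, 'i': 11}

tbl['i'] = tbl['r']+2 = 11 → {'s': 0, 'r': 9, 'y': 0, 'c': 2, 'i': 11}
tbl['b'] = 0 → {'s': 0, 'r': 9, 'y': 0, 'c': 2, 'i': 11, 'b': 0}
tbl['b'] = tbl['s']+1 = 1 → {'s': 0, 'r': 9, 'y': 0, 'c': 2, 'i': 11, 'b': 1}
tbl['b'] = 1+2 = 3 → {'s': 0, 'r': 9, 'y': 0, 'c': 2, 'i': 11, 'b': 3}
tbl['r'] = 9+2 = 11 → {'s': 0, 'r': 11, 'y': 0, 'c': 2, 'i': 11, 'b': 3}
del 's' → {'r': 11, 'y': 0, 'c': 2, 'i': 11, 'b': 3}
tbl['c'] = tbl['b']+5 = 8 → {'r': 11, 'y': 0, 'c': 8, 'i': 11, 'b': 3}
del 'b' → {'r': 11, 'y': 0, 'c': 8, 'i': 11}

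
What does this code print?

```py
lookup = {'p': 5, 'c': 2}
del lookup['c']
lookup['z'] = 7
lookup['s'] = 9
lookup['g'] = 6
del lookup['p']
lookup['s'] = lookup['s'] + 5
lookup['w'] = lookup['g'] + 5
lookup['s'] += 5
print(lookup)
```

del 'c' → {'p': 5}
lookup['z'] = 7 → {'p': 5, 'z': 7}
lookup['s'] = 9 → {'p': 5, 'z': 7, 's': 9}
lookup['g'] = 6 → {'p': 5, 'z': 7, 's': 9, 'g': 6}
del 'p' → {'z': 7, 's': 9, 'g': 6}
lookup['s'] = lookup['s']+5 = 14 → {'z': 7, 's': 14, 'g': 6}
lookup['w'] = lookup['g']+5 = 11 → {'z': 7, 's': 14, 'g': 6, 'w': 11}
lookup['s'] = 14+5 = 19 → {'z': 7, 's': 19, 'g': 6, 'w': 11}

{'z': 7, 's': 19, 'g': 6, 'w': 11}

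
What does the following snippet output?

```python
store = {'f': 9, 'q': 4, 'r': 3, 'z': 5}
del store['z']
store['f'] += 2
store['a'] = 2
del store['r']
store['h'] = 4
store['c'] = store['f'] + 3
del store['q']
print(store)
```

{'f': 11, 'a': 2, 'h': 4, 'c': 14}

del 'z' → {'f': 9, 'q': 4, 'r': 3}
store['f'] = 9+2 = 11 → {'f': 11, 'q': 4, 'r': 3}
store['a'] = 2 → {'f': 11, 'q': 4, 'r': 3, 'a': 2}
del 'r' → {'f': 11, 'q': 4, 'a': 2}
store['h'] = 4 → {'f': 11, 'q': 4, 'a': 2, 'h': 4}
store['c'] = store['f']+3 = 14 → {'f': 11, 'q': 4, 'a': 2, 'h': 4, 'c': 14}
del 'q' → {'f': 11, 'a': 2, 'h': 4, 'c': 14}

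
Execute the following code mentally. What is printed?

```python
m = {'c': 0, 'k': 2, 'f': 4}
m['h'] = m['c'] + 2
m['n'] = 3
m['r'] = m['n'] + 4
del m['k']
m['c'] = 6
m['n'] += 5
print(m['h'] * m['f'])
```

m['h'] = m['c']+2 = 2 → {'c': 0, 'k': 2, 'f': 4, 'h': 2}
m['n'] = 3 → {'c': 0, 'k': 2, 'f': 4, 'h': 2, 'n': 3}
m['r'] = m['n']+4 = 7 → {'c': 0, 'k': 2, 'f': 4, 'h': 2, 'n': 3, 'r': 7}
del 'k' → {'c': 0, 'f': 4, 'h': 2, 'n': 3, 'r': 7}
m['c'] = 6 → {'c': 6, 'f': 4, 'h': 2, 'n': 3, 'r': 7}
m['n'] = 3+5 = 8 → {'c': 6, 'f': 4, 'h': 2, 'n': 8, 'r': 7}
m['h']*m['f'] = 2*4 = 8

8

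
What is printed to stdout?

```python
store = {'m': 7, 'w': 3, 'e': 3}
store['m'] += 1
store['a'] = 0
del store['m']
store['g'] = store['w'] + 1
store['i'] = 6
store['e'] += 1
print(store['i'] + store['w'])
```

9

store['m'] = 7+1 = 8 → {'m': 8, 'w': 3, 'e': 3}
store['a'] = 0 → {'m': 8, 'w': 3, 'e': 3, 'a': 0}
del 'm' → {'w': 3, 'e': 3, 'a': 0}
store['g'] = store['w']+1 = 4 → {'w': 3, 'e': 3, 'a': 0, 'g': 4}
store['i'] = 6 → {'w': 3, 'e': 3, 'a': 0, 'g': 4, 'i': 6}
store['e'] = 3+1 = 4 → {'w': 3, 'e': 4, 'a': 0, 'g': 4, 'i': 6}
store['i']+store['w'] = 6+3 = 9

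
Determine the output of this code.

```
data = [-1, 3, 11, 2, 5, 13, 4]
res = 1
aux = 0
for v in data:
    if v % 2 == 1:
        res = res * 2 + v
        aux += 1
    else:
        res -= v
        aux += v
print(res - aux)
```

84

v=-1: odd, res = 1*2+(-1) = 1; aux=1
v=3: odd, res = 1*2+3 = 5; aux=2
v=11: odd, res = 5*2+11 = 21; aux=3
v=2: not odd, res = 21-2 = 19; aux=5
v=5: odd, res = 19*2+5 = 43; aux=6
v=13: odd, res = 43*2+13 = 99; aux=7
v=4: not odd, res = 99-4 = 95; aux=11
res-aux = 95-11 = 84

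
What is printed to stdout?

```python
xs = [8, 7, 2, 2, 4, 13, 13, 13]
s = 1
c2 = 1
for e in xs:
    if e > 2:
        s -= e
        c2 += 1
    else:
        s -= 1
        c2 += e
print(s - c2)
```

e=8: >2, s = 1-8 = -7; c2=2
e=7: >2, s = (-7)-7 = -14; c2=3
e=2: not >2, s = (-14)-1 = -15; c2=5
e=2: not >2, s = (-15)-1 = -16; c2=7
e=4: >2, s = (-16)-4 = -20; c2=8
e=13: >2, s = (-20)-13 = -33; c2=9
e=13: >2, s = (-33)-13 = -46; c2=10
e=13: >2, s = (-46)-13 = -59; c2=11
s-c2 = (-59)-11 = -70

-70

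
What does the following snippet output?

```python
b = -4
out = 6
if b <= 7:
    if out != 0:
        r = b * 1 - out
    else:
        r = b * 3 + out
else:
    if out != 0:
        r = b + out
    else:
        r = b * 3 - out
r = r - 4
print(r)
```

-14

b=-4, out=6
b <= 7 is True; out != 0 is True
→ r = b * 1 - out = -10
r = (-10)-4 = -14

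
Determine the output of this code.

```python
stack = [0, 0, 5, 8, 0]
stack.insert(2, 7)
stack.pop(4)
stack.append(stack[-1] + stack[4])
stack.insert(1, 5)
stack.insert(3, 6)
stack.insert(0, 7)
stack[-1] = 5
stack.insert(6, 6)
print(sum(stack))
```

insert 7 at 2 → [0, 0, 7, 5, 8, 0]
pop(4) removes 8 → [0, 0, 7, 5, 0]
append stack[-1]+stack[4] = 0+0 = 0 → [0, 0, 7, 5, 0, 0]
insert 5 at 1 → [0, 5, 0, 7, 5, 0, 0]
insert 6 at 3 → [0, 5, 0, 6, 7, 5, 0, 0]
insert 7 at 0 → [7, 0, 5, 0, 6, 7, 5, 0, 0]
stack[-1] = 5 → [7, 0, 5, 0, 6, 7, 5, 0, 5]
insert 6 at 6 → [7, 0, 5, 0, 6, 7, 6, 5, 0, 5]
sum = 41

41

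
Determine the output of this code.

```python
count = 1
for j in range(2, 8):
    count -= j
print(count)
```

-26

j=2: count = 1-2 = -1
j=3: count = (-1)-3 = -4
j=4: count = (-4)-4 = -8
j=5: count = (-8)-5 = -13
j=6: count = (-13)-6 = -19
j=7: count = (-19)-7 = -26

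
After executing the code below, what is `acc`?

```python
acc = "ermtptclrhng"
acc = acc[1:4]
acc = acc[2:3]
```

't'

slice [1:4] → 'rmt'
slice [2:3] → 't'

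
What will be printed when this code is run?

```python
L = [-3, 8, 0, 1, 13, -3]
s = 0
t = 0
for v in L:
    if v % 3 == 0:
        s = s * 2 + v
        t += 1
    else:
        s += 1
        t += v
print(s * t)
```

v=-3: %3==0, s = 0*2+(-3) = -3; t=1
v=8: not %3==0, s = (-3)+1 = -2; t=9
v=0: %3==0, s = (-2)*2+0 = -4; t=10
v=1: not %3==0, s = (-4)+1 = -3; t=11
v=13: not %3==0, s = (-3)+1 = -2; t=24
v=-3: %3==0, s = (-2)*2+(-3) = -7; t=25
s*t = (-7)*25 = -175

-175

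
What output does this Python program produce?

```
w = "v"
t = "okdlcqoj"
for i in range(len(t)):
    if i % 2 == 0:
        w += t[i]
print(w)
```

vodco

i=0: add 'o' → 'vo'
i=1: skip
i=2: add 'd' → 'vod'
i=3: skip
i=4: add 'c' → 'vodc'
i=5: skip
i=6: add 'o' → 'vodco'
i=7: skip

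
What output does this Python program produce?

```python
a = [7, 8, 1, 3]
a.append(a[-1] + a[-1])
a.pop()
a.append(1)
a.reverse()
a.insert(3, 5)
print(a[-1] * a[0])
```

7

append a[-1]+a[-1] = 3+3 = 6 → [7, 8, 1, 3, 6]
pop() removes 6 → [7, 8, 1, 3]
append 1 → [7, 8, 1, 3, 1]
reverse → [1, 3, 1, 8, 7]
insert 5 at 3 → [1, 3, 1, 5, 8, 7]
a[-1]*a[0] = 7*1 = 7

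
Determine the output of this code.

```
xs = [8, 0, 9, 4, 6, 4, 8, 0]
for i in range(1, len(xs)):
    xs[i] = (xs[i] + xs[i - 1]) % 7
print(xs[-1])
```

4

i=1: xs[1] = (0+8)%7 = 1 → [8, 1, 9, 4, 6, 4, 8, 0]
i=2: xs[2] = (9+1)%7 = 3 → [8, 1, 3, 4, 6, 4, 8, 0]
i=3: xs[3] = (4+3)%7 = 0 → [8, 1, 3, 0, 6, 4, 8, 0]
i=4: xs[4] = (6+0)%7 = 6 → [8, 1, 3, 0, 6, 4, 8, 0]
i=5: xs[5] = (4+6)%7 = 3 → [8, 1, 3, 0, 6, 3, 8, 0]
i=6: xs[6] = (8+3)%7 = 4 → [8, 1, 3, 0, 6, 3, 4, 0]
i=7: xs[7] = (0+4)%7 = 4 → [8, 1, 3, 0, 6, 3, 4, 4]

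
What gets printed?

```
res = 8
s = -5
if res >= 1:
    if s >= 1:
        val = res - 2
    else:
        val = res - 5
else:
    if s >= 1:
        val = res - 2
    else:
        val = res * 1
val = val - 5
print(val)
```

-2

res=8, s=-5
res >= 1 is True; s >= 1 is False
→ val = res - 5 = 3
val = 3-5 = -2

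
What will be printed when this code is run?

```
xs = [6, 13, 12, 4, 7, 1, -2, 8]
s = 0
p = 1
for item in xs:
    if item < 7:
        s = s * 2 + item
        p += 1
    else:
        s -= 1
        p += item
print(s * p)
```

1935

item=6: <7, s = 0*2+6 = 6; p=2
item=13: not <7, s = 6-1 = 5; p=15
item=12: not <7, s = 5-1 = 4; p=27
item=4: <7, s = 4*2+4 = 12; p=28
item=7: not <7, s = 12-1 = 11; p=35
item=1: <7, s = 11*2+1 = 23; p=36
item=-2: <7, s = 23*2+(-2) = 44; p=37
item=8: not <7, s = 44-1 = 43; p=45
s*p = 43*45 = 1935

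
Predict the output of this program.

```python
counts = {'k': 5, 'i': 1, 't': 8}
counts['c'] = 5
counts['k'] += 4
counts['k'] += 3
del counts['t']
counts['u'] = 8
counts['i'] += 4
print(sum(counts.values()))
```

30

counts['c'] = 5 → {'k': 5, 'i': 1, 't': 8, 'c': 5}
counts['k'] = 5+4 = 9 → {'k': 9, 'i': 1, 't': 8, 'c': 5}
counts['k'] = 9+3 = 12 → {'k': 12, 'i': 1, 't': 8, 'c': 5}
del 't' → {'k': 12, 'i': 1, 'c': 5}
counts['u'] = 8 → {'k': 12, 'i': 1, 'c': 5, 'u': 8}
counts['i'] = 1+4 = 5 → {'k': 12, 'i': 5, 'c': 5, 'u': 8}
sum of values = 30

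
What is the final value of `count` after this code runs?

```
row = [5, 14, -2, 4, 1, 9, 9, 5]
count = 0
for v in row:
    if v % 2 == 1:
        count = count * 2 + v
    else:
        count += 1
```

195

v=5: odd, count = 0*2+5 = 5
v=14: not odd, count = 5+1 = 6
v=-2: not odd, count = 6+1 = 7
v=4: not odd, count = 7+1 = 8
v=1: odd, count = 8*2+1 = 17
v=9: odd, count = 17*2+9 = 43
v=9: odd, count = 43*2+9 = 95
v=5: odd, count = 95*2+5 = 195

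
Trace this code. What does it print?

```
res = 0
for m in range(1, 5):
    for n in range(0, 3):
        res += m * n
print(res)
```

m=1,n=0: res = 0+0 = 0
m=1,n=1: res = 0+1 = 1
m=1,n=2: res = 1+2 = 3
m=2,n=0: res = 3+0 = 3
m=2,n=1: res = 3+2 = 5
m=2,n=2: res = 5+4 = 9
m=3,n=0: res = 9+0 = 9
m=3,n=1: res = 9+3 = 12
m=3,n=2: res = 12+6 = 18
m=4,n=0: res = 18+0 = 18
m=4,n=1: res = 18+4 = 22
m=4,n=2: res = 22+8 = 30

30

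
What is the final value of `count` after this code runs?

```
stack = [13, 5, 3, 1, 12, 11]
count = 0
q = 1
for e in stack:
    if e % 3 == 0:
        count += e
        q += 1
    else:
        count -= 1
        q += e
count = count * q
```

e=13: not %3==0, count = 0-1 = -1; q=14
e=5: not %3==0, count = (-1)-1 = -2; q=19
e=3: %3==0, count = (-2)+3 = 1; q=20
e=1: not %3==0, count = 1-1 = 0; q=21
e=12: %3==0, count = 0+12 = 12; q=22
e=11: not %3==0, count = 12-1 = 11; q=33
count*q = 11*33 = 363

363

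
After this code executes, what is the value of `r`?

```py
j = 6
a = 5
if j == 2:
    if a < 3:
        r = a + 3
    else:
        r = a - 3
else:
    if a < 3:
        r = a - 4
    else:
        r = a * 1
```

j=6, a=5
j == 2 is False; a < 3 is False
→ r = a * 1 = 5

5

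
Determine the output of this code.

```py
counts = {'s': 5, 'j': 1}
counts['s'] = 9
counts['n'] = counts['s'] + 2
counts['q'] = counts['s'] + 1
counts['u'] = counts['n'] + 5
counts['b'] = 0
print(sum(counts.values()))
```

counts['s'] = 9 → {'s': 9, 'j': 1}
counts['n'] = counts['s']+2 = 11 → {'s': 9, 'j': 1, 'n': 11}
counts['q'] = counts['s']+1 = 10 → {'s': 9, 'j': 1, 'n': 11, 'q': 10}
counts['u'] = counts['n']+5 = 16 → {'s': 9, 'j': 1, 'n': 11, 'q': 10, 'u': 16}
counts['b'] = 0 → {'s': 9, 'j': 1, 'n': 11, 'q': 10, 'u': 16, 'b': 0}
sum of values = 47

47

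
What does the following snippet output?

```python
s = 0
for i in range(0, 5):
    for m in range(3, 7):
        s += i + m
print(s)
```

130

i=0,m=3: s = 0+3 = 3
i=0,m=4: s = 3+4 = 7
i=0,m=5: s = 7+5 = 12
i=0,m=6: s = 12+6 = 18
i=1,m=3: s = 18+4 = 22
i=1,m=4: s = 22+5 = 27
i=1,m=5: s = 27+6 = 33
i=1,m=6: s = 33+7 = 40
i=2,m=3: s = 40+5 = 45
i=2,m=4: s = 45+6 = 51
i=2,m=5: s = 51+7 = 58
i=2,m=6: s = 58+8 = 66
i=3,m=3: s = 66+6 = 72
i=3,m=4: s = 72+7 = 79
i=3,m=5: s = 79+8 = 87
i=3,m=6: s = 87+9 = 96
i=4,m=3: s = 96+7 = 103
i=4,m=4: s = 103+8 = 111
i=4,m=5: s = 111+9 = 120
i=4,m=6: s = 120+10 = 130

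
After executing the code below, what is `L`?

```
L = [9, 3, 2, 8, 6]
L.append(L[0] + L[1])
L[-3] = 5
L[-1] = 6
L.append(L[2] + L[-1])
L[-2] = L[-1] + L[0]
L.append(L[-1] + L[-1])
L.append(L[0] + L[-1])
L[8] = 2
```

[9, 3, 2, 5, 6, 17, 8, 16, 2]

append L[0]+L[1] = 9+3 = 12 → [9, 3, 2, 8, 6, 12]
L[-3] = 5 → [9, 3, 2, 5, 6, 12]
L[-1] = 6 → [9, 3, 2, 5, 6, 6]
append L[2]+L[-1] = 2+6 = 8 → [9, 3, 2, 5, 6, 6, 8]
L[-2] = L[-1]+L[0] = 8+9 = 17 → [9, 3, 2, 5, 6, 17, 8]
append L[-1]+L[-1] = 8+8 = 16 → [9, 3, 2, 5, 6, 17, 8, 16]
append L[0]+L[-1] = 9+16 = 25 → [9, 3, 2, 5, 6, 17, 8, 16, 25]
L[8] = 2 → [9, 3, 2, 5, 6, 17, 8, 16, 2]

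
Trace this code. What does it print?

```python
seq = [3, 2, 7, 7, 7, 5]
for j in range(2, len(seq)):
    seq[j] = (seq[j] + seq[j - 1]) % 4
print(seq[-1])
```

0

j=2: seq[2] = (7+2)%4 = 1 → [3, 2, 1, 7, 7, 5]
j=3: seq[3] = (7+1)%4 = 0 → [3, 2, 1, 0, 7, 5]
j=4: seq[4] = (7+0)%4 = 3 → [3, 2, 1, 0, 3, 5]
j=5: seq[5] = (5+3)%4 = 0 → [3, 2, 1, 0, 3, 0]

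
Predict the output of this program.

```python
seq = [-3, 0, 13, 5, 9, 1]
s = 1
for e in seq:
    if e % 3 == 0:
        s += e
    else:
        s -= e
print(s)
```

e=-3: %3==0, s = 1+(-3) = -2
e=0: %3==0, s = (-2)+0 = -2
e=13: not %3==0, s = (-2)-13 = -15
e=5: not %3==0, s = (-15)-5 = -20
e=9: %3==0, s = (-20)+9 = -11
e=1: not %3==0, s = (-11)-1 = -12

-12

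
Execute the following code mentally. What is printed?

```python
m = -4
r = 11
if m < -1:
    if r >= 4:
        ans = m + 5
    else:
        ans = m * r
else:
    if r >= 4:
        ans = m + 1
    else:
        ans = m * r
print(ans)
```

1

m=-4, r=11
m < -1 is True; r >= 4 is True
→ ans = m + 5 = 1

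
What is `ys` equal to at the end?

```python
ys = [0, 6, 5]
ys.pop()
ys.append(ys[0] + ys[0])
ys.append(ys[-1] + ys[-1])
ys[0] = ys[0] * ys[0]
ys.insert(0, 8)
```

[8, 0, 6, 0, 0]

pop() removes 5 → [0, 6]
append ys[0]+ys[0] = 0+0 = 0 → [0, 6, 0]
append ys[-1]+ys[-1] = 0+0 = 0 → [0, 6, 0, 0]
ys[0] = ys[0]*ys[0] = 0*0 = 0 → [0, 6, 0, 0]
insert 8 at 0 → [8, 0, 6, 0, 0]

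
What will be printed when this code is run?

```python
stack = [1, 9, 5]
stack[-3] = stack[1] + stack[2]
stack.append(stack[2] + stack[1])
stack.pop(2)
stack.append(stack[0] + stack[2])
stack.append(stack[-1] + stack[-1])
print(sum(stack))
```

121

stack[-3] = stack[1]+stack[2] = 9+5 = 14 → [14, 9, 5]
append stack[2]+stack[1] = 5+9 = 14 → [14, 9, 5, 14]
pop(2) removes 5 → [14, 9, 14]
append stack[0]+stack[2] = 14+14 = 28 → [14, 9, 14, 28]
append stack[-1]+stack[-1] = 28+28 = 56 → [14, 9, 14, 28, 56]
sum = 121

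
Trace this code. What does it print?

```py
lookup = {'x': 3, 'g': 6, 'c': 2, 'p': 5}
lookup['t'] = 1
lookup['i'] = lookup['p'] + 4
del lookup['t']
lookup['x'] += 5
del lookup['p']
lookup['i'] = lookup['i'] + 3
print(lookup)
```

{'x': 8, 'g': 6, 'c': 2, 'i': 12}

lookup['t'] = 1 → {'x': 3, 'g': 6, 'c': 2, 'p': 5, 't': 1}
lookup['i'] = lookup['p']+4 = 9 → {'x': 3, 'g': 6, 'c': 2, 'p': 5, 't': 1, 'i': 9}
del 't' → {'x': 3, 'g': 6, 'c': 2, 'p': 5, 'i': 9}
lookup['x'] = 3+5 = 8 → {'x': 8, 'g': 6, 'c': 2, 'p': 5, 'i': 9}
del 'p' → {'x': 8, 'g': 6, 'c': 2, 'i': 9}
lookup['i'] = lookup['i']+3 = 12 → {'x': 8, 'g': 6, 'c': 2, 'i': 12}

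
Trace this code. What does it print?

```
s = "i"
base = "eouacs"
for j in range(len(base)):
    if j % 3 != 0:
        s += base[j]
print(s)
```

j=0: skip
j=1: add 'o' → 'io'
j=2: add 'u' → 'iou'
j=3: skip
j=4: add 'c' → 'iouc'
j=5: add 's' → 'ioucs'

ioucs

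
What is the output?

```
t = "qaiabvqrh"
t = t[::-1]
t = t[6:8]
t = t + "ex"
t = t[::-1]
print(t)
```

reverse → 'hrqvbaiaq'
slice [6:8] → 'ia'
+ 'ex' → 'iaex'
reverse → 'xeai'

xeai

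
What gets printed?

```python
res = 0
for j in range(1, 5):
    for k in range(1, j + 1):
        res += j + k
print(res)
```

j=1,k=1: res = 0+2 = 2
j=2,k=1: res = 2+3 = 5
j=2,k=2: res = 5+4 = 9
j=3,k=1: res = 9+4 = 13
j=3,k=2: res = 13+5 = 18
j=3,k=3: res = 18+6 = 24
j=4,k=1: res = 24+5 = 29
j=4,k=2: res = 29+6 = 35
j=4,k=3: res = 35+7 = 42
j=4,k=4: res = 42+8 = 50

50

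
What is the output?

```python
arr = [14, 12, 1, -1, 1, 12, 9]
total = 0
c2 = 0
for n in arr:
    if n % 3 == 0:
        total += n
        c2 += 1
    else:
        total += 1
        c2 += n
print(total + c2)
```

n=14: not %3==0, total = 0+1 = 1; c2=14
n=12: %3==0, total = 1+12 = 13; c2=15
n=1: not %3==0, total = 13+1 = 14; c2=16
n=-1: not %3==0, total = 14+1 = 15; c2=15
n=1: not %3==0, total = 15+1 = 16; c2=16
n=12: %3==0, total = 16+12 = 28; c2=17
n=9: %3==0, total = 28+9 = 37; c2=18
total+c2 = 37+18 = 55

55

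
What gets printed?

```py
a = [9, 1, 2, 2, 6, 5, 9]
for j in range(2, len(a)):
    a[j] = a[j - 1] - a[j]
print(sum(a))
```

-40

j=2: a[2] = 1-2 = -1 → [9, 1, -1, 2, 6, 5, 9]
j=3: a[3] = (-1)-2 = -3 → [9, 1, -1, -3, 6, 5, 9]
j=4: a[4] = (-3)-6 = -9 → [9, 1, -1, -3, -9, 5, 9]
j=5: a[5] = (-9)-5 = -14 → [9, 1, -1, -3, -9, -14, 9]
j=6: a[6] = (-14)-9 = -23 → [9, 1, -1, -3, -9, -14, -23]
sum = -40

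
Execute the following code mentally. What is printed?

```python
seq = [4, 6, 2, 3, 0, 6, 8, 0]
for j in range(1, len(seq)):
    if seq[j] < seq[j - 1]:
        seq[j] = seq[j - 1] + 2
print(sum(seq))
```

j=1: 6>=4, unchanged → [4, 6, 2, 3, 0, 6, 8, 0]
j=2: 2<6, seq[2] = 6+2 = 8 → [4, 6, 8, 3, 0, 6, 8, 0]
j=3: 3<8, seq[3] = 8+2 = 10 → [4, 6, 8, 10, 0, 6, 8, 0]
j=4: 0<10, seq[4] = 10+2 = 12 → [4, 6, 8, 10, 12, 6, 8, 0]
j=5: 6<12, seq[5] = 12+2 = 14 → [4, 6, 8, 10, 12, 14, 8, 0]
j=6: 8<14, seq[6] = 14+2 = 16 → [4, 6, 8, 10, 12, 14, 16, 0]
j=7: 0<16, seq[7] = 16+2 = 18 → [4, 6, 8, 10, 12, 14, 16, 18]
sum = 88

88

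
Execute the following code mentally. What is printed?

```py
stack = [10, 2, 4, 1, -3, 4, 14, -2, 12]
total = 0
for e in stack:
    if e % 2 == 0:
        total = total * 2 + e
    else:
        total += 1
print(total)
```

e=10: even, total = 0*2+10 = 10
e=2: even, total = 10*2+2 = 22
e=4: even, total = 22*2+4 = 48
e=1: not even, total = 48+1 = 49
e=-3: not even, total = 49+1 = 50
e=4: even, total = 50*2+4 = 104
e=14: even, total = 104*2+14 = 222
e=-2: even, total = 222*2+(-2) = 442
e=12: even, total = 442*2+12 = 896

896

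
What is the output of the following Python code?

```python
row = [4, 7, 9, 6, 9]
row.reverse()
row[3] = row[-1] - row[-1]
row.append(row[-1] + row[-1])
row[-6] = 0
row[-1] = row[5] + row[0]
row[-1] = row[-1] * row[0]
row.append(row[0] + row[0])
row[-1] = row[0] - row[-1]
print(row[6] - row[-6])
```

reverse → [9, 6, 9, 7, 4]
row[3] = row[-1]-row[-1] = 4-4 = 0 → [9, 6, 9, 0, 4]
append row[-1]+row[-1] = 4+4 = 8 → [9, 6, 9, 0, 4, 8]
row[-6] = 0 → [0, 6, 9, 0, 4, 8]
row[-1] = row[5]+row[0] = 8+0 = 8 → [0, 6, 9, 0, 4, 8]
row[-1] = row[-1]*row[0] = 8*0 = 0 → [0, 6, 9, 0, 4, 0]
append row[0]+row[0] = 0+0 = 0 → [0, 6, 9, 0, 4, 0, 0]
row[-1] = row[0]-row[-1] = 0-0 = 0 → [0, 6, 9, 0, 4, 0, 0]
row[6]-row[-6] = 0-6 = -6

-6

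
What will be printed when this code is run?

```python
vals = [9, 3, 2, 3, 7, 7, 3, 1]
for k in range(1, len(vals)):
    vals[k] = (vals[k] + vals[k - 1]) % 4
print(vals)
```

k=1: vals[1] = (3+9)%4 = 0 → [9, 0, 2, 3, 7, 7, 3, 1]
k=2: vals[2] = (2+0)%4 = 2 → [9, 0, 2, 3, 7, 7, 3, 1]
k=3: vals[3] = (3+2)%4 = 1 → [9, 0, 2, 1, 7, 7, 3, 1]
k=4: vals[4] = (7+1)%4 = 0 → [9, 0, 2, 1, 0, 7, 3, 1]
k=5: vals[5] = (7+0)%4 = 3 → [9, 0, 2, 1, 0, 3, 3, 1]
k=6: vals[6] = (3+3)%4 = 2 → [9, 0, 2, 1, 0, 3, 2, 1]
k=7: vals[7] = (1+2)%4 = 3 → [9, 0, 2, 1, 0, 3, 2, 3]

[9, 0, 2, 1, 0, 3, 2, 3]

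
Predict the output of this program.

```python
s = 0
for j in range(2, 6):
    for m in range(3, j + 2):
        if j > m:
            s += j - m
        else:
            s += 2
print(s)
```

18

j=2,m=3: not 2>3, s = 0+2 = 2
j=3,m=3: not 3>3, s = 2+2 = 4
j=3,m=4: not 3>4, s = 4+2 = 6
j=4,m=3: 4>3, s = 6+1 = 7
j=4,m=4: not 4>4, s = 7+2 = 9
j=4,m=5: not 4>5, s = 9+2 = 11
j=5,m=3: 5>3, s = 11+2 = 13
j=5,m=4: 5>4, s = 13+1 = 14
j=5,m=5: not 5>5, s = 14+2 = 16
j=5,m=6: not 5>6, s = 16+2 = 18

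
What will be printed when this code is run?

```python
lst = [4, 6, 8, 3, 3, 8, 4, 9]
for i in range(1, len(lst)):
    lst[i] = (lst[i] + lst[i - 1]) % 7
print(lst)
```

[4, 3, 4, 0, 3, 4, 1, 3]

i=1: lst[1] = (6+4)%7 = 3 → [4, 3, 8, 3, 3, 8, 4, 9]
i=2: lst[2] = (8+3)%7 = 4 → [4, 3, 4, 3, 3, 8, 4, 9]
i=3: lst[3] = (3+4)%7 = 0 → [4, 3, 4, 0, 3, 8, 4, 9]
i=4: lst[4] = (3+0)%7 = 3 → [4, 3, 4, 0, 3, 8, 4, 9]
i=5: lst[5] = (8+3)%7 = 4 → [4, 3, 4, 0, 3, 4, 4, 9]
i=6: lst[6] = (4+4)%7 = 1 → [4, 3, 4, 0, 3, 4, 1, 9]
i=7: lst[7] = (9+1)%7 = 3 → [4, 3, 4, 0, 3, 4, 1, 3]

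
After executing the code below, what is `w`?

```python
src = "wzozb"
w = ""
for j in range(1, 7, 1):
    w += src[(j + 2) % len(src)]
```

j=1: add src[3]='z' → 'z'
j=2: add src[4]='b' → 'zb'
j=3: add src[0]='w' → 'zbw'
j=4: add src[1]='z' → 'zbwz'
j=5: add src[2]='o' → 'zbwzo'
j=6: add src[3]='z' → 'zbwzoz'

'zbwzoz'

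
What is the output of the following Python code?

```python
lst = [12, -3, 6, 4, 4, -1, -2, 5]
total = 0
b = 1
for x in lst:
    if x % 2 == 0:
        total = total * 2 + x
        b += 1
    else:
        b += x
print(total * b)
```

1834

x=12: even, total = 0*2+12 = 12; b=2
x=-3: not even; b=-1
x=6: even, total = 12*2+6 = 30; b=0
x=4: even, total = 30*2+4 = 64; b=1
x=4: even, total = 64*2+4 = 132; b=2
x=-1: not even; b=1
x=-2: even, total = 132*2+(-2) = 262; b=2
x=5: not even; b=7
total*b = 262*7 = 1834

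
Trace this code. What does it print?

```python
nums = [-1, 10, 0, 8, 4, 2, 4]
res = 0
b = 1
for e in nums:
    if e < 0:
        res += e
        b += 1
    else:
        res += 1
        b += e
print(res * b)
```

e=-1: <0, res = 0+(-1) = -1; b=2
e=10: not <0, res = (-1)+1 = 0; b=12
e=0: not <0, res = 0+1 = 1; b=12
e=8: not <0, res = 1+1 = 2; b=20
e=4: not <0, res = 2+1 = 3; b=24
e=2: not <0, res = 3+1 = 4; b=26
e=4: not <0, res = 4+1 = 5; b=30
res*b = 5*30 = 150

150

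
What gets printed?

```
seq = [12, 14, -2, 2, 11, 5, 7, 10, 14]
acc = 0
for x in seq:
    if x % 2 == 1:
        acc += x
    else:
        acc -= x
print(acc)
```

x=12: not odd, acc = 0-12 = -12
x=14: not odd, acc = (-12)-14 = -26
x=-2: not odd, acc = (-26)-(-2) = -24
x=2: not odd, acc = (-24)-2 = -26
x=11: odd, acc = (-26)+11 = -15
x=5: odd, acc = (-15)+5 = -10
x=7: odd, acc = (-10)+7 = -3
x=10: not odd, acc = (-3)-10 = -13
x=14: not odd, acc = (-13)-14 = -27

-27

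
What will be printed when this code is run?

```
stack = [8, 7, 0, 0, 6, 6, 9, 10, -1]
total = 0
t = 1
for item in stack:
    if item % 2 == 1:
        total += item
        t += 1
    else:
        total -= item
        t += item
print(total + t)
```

item=8: not odd, total = 0-8 = -8; t=9
item=7: odd, total = (-8)+7 = -1; t=10
item=0: not odd, total = (-1)-0 = -1; t=10
item=0: not odd, total = (-1)-0 = -1; t=10
item=6: not odd, total = (-1)-6 = -7; t=16
item=6: not odd, total = (-7)-6 = -13; t=22
item=9: odd, total = (-13)+9 = -4; t=23
item=10: not odd, total = (-4)-10 = -14; t=33
item=-1: odd, total = (-14)+(-1) = -15; t=34
total+t = (-15)+34 = 19

19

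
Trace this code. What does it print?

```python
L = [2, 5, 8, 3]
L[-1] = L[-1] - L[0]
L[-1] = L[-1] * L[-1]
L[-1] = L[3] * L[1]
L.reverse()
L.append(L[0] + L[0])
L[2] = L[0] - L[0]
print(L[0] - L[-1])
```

-5

L[-1] = L[-1]-L[0] = 3-2 = 1 → [2, 5, 8, 1]
L[-1] = L[-1]*L[-1] = 1*1 = 1 → [2, 5, 8, 1]
L[-1] = L[3]*L[1] = 1*5 = 5 → [2, 5, 8, 5]
reverse → [5, 8, 5, 2]
append L[0]+L[0] = 5+5 = 10 → [5, 8, 5, 2, 10]
L[2] = L[0]-L[0] = 5-5 = 0 → [5, 8, 0, 2, 10]
L[0]-L[-1] = 5-10 = -5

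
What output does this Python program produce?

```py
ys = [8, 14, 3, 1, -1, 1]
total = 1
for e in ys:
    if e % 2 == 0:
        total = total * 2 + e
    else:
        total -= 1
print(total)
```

30

e=8: even, total = 1*2+8 = 10
e=14: even, total = 10*2+14 = 34
e=3: not even, total = 34-1 = 33
e=1: not even, total = 33-1 = 32
e=-1: not even, total = 32-1 = 31
e=1: not even, total = 31-1 = 30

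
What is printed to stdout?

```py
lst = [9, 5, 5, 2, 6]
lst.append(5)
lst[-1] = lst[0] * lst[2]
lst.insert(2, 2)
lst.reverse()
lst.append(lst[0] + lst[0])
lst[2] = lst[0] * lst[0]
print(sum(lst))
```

append 5 → [9, 5, 5, 2, 6, 5]
lst[-1] = lst[0]*lst[2] = 9*5 = 45 → [9, 5, 5, 2, 6, 45]
insert 2 at 2 → [9, 5, 2, 5, 2, 6, 45]
reverse → [45, 6, 2, 5, 2, 5, 9]
append lst[0]+lst[0] = 45+45 = 90 → [45, 6, 2, 5, 2, 5, 9, 90]
lst[2] = lst[0]*lst[0] = 45*45 = 2025 → [45, 6, 2025, 5, 2, 5, 9, 90]
sum = 2187

2187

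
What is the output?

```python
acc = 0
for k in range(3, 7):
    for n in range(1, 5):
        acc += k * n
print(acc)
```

180

k=3,n=1: acc = 0+3 = 3
k=3,n=2: acc = 3+6 = 9
k=3,n=3: acc = 9+9 = 18
k=3,n=4: acc = 18+12 = 30
k=4,n=1: acc = 30+4 = 34
k=4,n=2: acc = 34+8 = 42
k=4,n=3: acc = 42+12 = 54
k=4,n=4: acc = 54+16 = 70
k=5,n=1: acc = 70+5 = 75
k=5,n=2: acc = 75+10 = 85
k=5,n=3: acc = 85+15 = 100
k=5,n=4: acc = 100+20 = 120
k=6,n=1: acc = 120+6 = 126
k=6,n=2: acc = 126+12 = 138
k=6,n=3: acc = 138+18 = 156
k=6,n=4: acc = 156+24 = 180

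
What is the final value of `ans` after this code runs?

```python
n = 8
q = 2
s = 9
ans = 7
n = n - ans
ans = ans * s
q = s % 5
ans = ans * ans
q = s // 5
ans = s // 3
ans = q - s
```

n = 8-7 = 1
ans = 7*9 = 63
q = 9%5 = 4
ans = 63*63 = 3969
q = 9//5 = 1
ans = 9//3 = 3
ans = 1-9 = -8

-8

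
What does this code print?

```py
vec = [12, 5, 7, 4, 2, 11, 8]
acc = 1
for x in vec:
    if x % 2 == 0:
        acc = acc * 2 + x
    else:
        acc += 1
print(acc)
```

158

x=12: even, acc = 1*2+12 = 14
x=5: not even, acc = 14+1 = 15
x=7: not even, acc = 15+1 = 16
x=4: even, acc = 16*2+4 = 36
x=2: even, acc = 36*2+2 = 74
x=11: not even, acc = 74+1 = 75
x=8: even, acc = 75*2+8 = 158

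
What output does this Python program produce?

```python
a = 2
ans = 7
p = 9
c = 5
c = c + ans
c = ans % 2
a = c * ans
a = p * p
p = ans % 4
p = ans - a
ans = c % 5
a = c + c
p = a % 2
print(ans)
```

c = 5+7 = 12
c = 7%2 = 1
a = 1*7 = 7
a = 9*9 = 81
p = 7%4 = 3
p = 7-81 = -74
ans = 1%5 = 1
a = 1+1 = 2
p = 2%2 = 0

1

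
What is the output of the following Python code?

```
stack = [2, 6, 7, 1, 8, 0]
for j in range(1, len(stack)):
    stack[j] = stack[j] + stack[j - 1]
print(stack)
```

j=1: stack[1] = 6+2 = 8 → [2, 8, 7, 1, 8, 0]
j=2: stack[2] = 7+8 = 15 → [2, 8, 15, 1, 8, 0]
j=3: stack[3] = 1+15 = 16 → [2, 8, 15, 16, 8, 0]
j=4: stack[4] = 8+16 = 24 → [2, 8, 15, 16, 24, 0]
j=5: stack[5] = 0+24 = 24 → [2, 8, 15, 16, 24, 24]

[2, 8, 15, 16, 24, 24]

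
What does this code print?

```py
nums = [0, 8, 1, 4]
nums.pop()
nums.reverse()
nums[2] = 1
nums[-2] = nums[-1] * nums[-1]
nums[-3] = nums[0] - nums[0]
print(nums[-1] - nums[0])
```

pop() removes 4 → [0, 8, 1]
reverse → [1, 8, 0]
nums[2] = 1 → [1, 8, 1]
nums[-2] = nums[-1]*nums[-1] = 1*1 = 1 → [1, 1, 1]
nums[-3] = nums[0]-nums[0] = 1-1 = 0 → [0, 1, 1]
nums[-1]-nums[0] = 1-0 = 1

1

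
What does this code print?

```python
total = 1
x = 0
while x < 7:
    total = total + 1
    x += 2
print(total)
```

5

x=0: total = 1+1 = 2
x=2: total = 2+1 = 3
x=4: total = 3+1 = 4
x=6: total = 4+1 = 5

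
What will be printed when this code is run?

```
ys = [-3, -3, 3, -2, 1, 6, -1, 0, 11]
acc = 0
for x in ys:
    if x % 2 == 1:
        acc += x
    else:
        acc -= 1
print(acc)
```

5

x=-3: odd, acc = 0+(-3) = -3
x=-3: odd, acc = (-3)+(-3) = -6
x=3: odd, acc = (-6)+3 = -3
x=-2: not odd, acc = (-3)-1 = -4
x=1: odd, acc = (-4)+1 = -3
x=6: not odd, acc = (-3)-1 = -4
x=-1: odd, acc = (-4)+(-1) = -5
x=0: not odd, acc = (-5)-1 = -6
x=11: odd, acc = (-6)+11 = 5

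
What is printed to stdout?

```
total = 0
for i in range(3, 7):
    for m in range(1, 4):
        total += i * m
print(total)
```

108

i=3,m=1: total = 0+3 = 3
i=3,m=2: total = 3+6 = 9
i=3,m=3: total = 9+9 = 18
i=4,m=1: total = 18+4 = 22
i=4,m=2: total = 22+8 = 30
i=4,m=3: total = 30+12 = 42
i=5,m=1: total = 42+5 = 47
i=5,m=2: total = 47+10 = 57
i=5,m=3: total = 57+15 = 72
i=6,m=1: total = 72+6 = 78
i=6,m=2: total = 78+12 = 90
i=6,m=3: total = 90+18 = 108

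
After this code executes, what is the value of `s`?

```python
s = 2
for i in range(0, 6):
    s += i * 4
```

i=0: s = 2+0*4 = 2
i=1: s = 2+1*4 = 6
i=2: s = 6+2*4 = 14
i=3: s = 14+3*4 = 26
i=4: s = 26+4*4 = 42
i=5: s = 42+5*4 = 62

62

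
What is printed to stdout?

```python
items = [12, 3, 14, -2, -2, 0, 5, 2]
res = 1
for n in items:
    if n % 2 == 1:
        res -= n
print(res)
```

n=12: not odd
n=3: odd, res = 1-3 = -2
n=14: not odd
n=-2: not odd
n=-2: not odd
n=0: not odd
n=5: odd, res = (-2)-5 = -7
n=2: not odd

-7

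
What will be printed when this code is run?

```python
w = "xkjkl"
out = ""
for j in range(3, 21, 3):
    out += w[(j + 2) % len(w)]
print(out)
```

j=3: add w[0]='x' → 'x'
j=6: add w[3]='k' → 'xk'
j=9: add w[1]='k' → 'xkk'
j=12: add w[4]='l' → 'xkkl'
j=15: add w[2]='j' → 'xkklj'
j=18: add w[0]='x' → 'xkkljx'

xkkljx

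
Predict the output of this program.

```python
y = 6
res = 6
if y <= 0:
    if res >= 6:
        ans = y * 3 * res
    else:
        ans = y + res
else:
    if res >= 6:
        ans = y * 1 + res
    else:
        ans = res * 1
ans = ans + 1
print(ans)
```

y=6, res=6
y <= 0 is False; res >= 6 is True
→ ans = y * 1 + res = 12
ans = 12+1 = 13

13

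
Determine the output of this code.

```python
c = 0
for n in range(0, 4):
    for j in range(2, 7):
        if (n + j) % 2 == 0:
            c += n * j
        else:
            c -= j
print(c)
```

16

n=0,j=2: even sum, c = 0+0 = 0
n=0,j=3: odd sum, c = 0-3 = -3
n=0,j=4: even sum, c = (-3)+0 = -3
n=0,j=5: odd sum, c = (-3)-5 = -8
n=0,j=6: even sum, c = (-8)+0 = -8
n=1,j=2: odd sum, c = (-8)-2 = -10
n=1,j=3: even sum, c = (-10)+3 = -7
n=1,j=4: odd sum, c = (-7)-4 = -11
n=1,j=5: even sum, c = (-11)+5 = -6
n=1,j=6: odd sum, c = (-6)-6 = -12
n=2,j=2: even sum, c = (-12)+4 = -8
n=2,j=3: odd sum, c = (-8)-3 = -11
n=2,j=4: even sum, c = (-11)+8 = -3
n=2,j=5: odd sum, c = (-3)-5 = -8
n=2,j=6: even sum, c = (-8)+12 = 4
n=3,j=2: odd sum, c = 4-2 = 2
n=3,j=3: even sum, c = 2+9 = 11
n=3,j=4: odd sum, c = 11-4 = 7
n=3,j=5: even sum, c = 7+15 = 22
n=3,j=6: odd sum, c = 22-6 = 16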